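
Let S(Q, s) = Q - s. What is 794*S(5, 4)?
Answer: 794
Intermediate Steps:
794*S(5, 4) = 794*(5 - 1*4) = 794*(5 - 4) = 794*1 = 794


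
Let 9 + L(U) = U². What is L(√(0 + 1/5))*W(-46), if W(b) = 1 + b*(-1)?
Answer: -2068/5 ≈ -413.60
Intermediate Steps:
W(b) = 1 - b
L(U) = -9 + U²
L(√(0 + 1/5))*W(-46) = (-9 + (√(0 + 1/5))²)*(1 - 1*(-46)) = (-9 + (√(0 + ⅕))²)*(1 + 46) = (-9 + (√(⅕))²)*47 = (-9 + (√5/5)²)*47 = (-9 + ⅕)*47 = -44/5*47 = -2068/5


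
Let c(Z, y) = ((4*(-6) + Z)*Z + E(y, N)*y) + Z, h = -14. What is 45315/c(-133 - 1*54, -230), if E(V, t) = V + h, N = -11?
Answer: 9063/19078 ≈ 0.47505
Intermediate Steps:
E(V, t) = -14 + V (E(V, t) = V - 14 = -14 + V)
c(Z, y) = Z + Z*(-24 + Z) + y*(-14 + y) (c(Z, y) = ((4*(-6) + Z)*Z + (-14 + y)*y) + Z = ((-24 + Z)*Z + y*(-14 + y)) + Z = (Z*(-24 + Z) + y*(-14 + y)) + Z = Z + Z*(-24 + Z) + y*(-14 + y))
45315/c(-133 - 1*54, -230) = 45315/((-133 - 1*54)² - 23*(-133 - 1*54) - 230*(-14 - 230)) = 45315/((-133 - 54)² - 23*(-133 - 54) - 230*(-244)) = 45315/((-187)² - 23*(-187) + 56120) = 45315/(34969 + 4301 + 56120) = 45315/95390 = 45315*(1/95390) = 9063/19078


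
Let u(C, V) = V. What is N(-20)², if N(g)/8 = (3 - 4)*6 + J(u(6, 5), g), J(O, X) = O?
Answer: 64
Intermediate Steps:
N(g) = -8 (N(g) = 8*((3 - 4)*6 + 5) = 8*(-1*6 + 5) = 8*(-6 + 5) = 8*(-1) = -8)
N(-20)² = (-8)² = 64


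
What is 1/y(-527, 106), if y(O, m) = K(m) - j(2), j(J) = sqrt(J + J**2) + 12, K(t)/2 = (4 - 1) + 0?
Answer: -1/5 + sqrt(6)/30 ≈ -0.11835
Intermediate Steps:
K(t) = 6 (K(t) = 2*((4 - 1) + 0) = 2*(3 + 0) = 2*3 = 6)
j(J) = 12 + sqrt(J + J**2)
y(O, m) = -6 - sqrt(6) (y(O, m) = 6 - (12 + sqrt(2*(1 + 2))) = 6 - (12 + sqrt(2*3)) = 6 - (12 + sqrt(6)) = 6 + (-12 - sqrt(6)) = -6 - sqrt(6))
1/y(-527, 106) = 1/(-6 - sqrt(6))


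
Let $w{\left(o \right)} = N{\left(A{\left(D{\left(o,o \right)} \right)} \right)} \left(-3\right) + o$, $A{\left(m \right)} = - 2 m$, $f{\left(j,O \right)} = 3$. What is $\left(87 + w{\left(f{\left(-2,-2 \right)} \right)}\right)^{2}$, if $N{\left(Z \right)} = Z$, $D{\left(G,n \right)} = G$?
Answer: $11664$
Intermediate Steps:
$w{\left(o \right)} = 7 o$ ($w{\left(o \right)} = - 2 o \left(-3\right) + o = 6 o + o = 7 o$)
$\left(87 + w{\left(f{\left(-2,-2 \right)} \right)}\right)^{2} = \left(87 + 7 \cdot 3\right)^{2} = \left(87 + 21\right)^{2} = 108^{2} = 11664$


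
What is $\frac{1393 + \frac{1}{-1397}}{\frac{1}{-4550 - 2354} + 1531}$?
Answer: $\frac{13435322080}{14766322131} \approx 0.90986$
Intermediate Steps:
$\frac{1393 + \frac{1}{-1397}}{\frac{1}{-4550 - 2354} + 1531} = \frac{1393 - \frac{1}{1397}}{\frac{1}{-6904} + 1531} = \frac{1946020}{1397 \left(- \frac{1}{6904} + 1531\right)} = \frac{1946020}{1397 \cdot \frac{10570023}{6904}} = \frac{1946020}{1397} \cdot \frac{6904}{10570023} = \frac{13435322080}{14766322131}$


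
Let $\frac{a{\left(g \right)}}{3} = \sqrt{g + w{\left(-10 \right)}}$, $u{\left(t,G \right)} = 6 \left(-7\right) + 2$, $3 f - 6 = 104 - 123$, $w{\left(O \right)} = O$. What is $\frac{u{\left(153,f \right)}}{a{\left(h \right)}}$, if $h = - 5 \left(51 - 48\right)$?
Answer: $\frac{8 i}{3} \approx 2.6667 i$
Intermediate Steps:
$f = - \frac{13}{3}$ ($f = 2 + \frac{104 - 123}{3} = 2 + \frac{1}{3} \left(-19\right) = 2 - \frac{19}{3} = - \frac{13}{3} \approx -4.3333$)
$u{\left(t,G \right)} = -40$ ($u{\left(t,G \right)} = -42 + 2 = -40$)
$h = -15$ ($h = - 5 \left(51 - 48\right) = \left(-5\right) 3 = -15$)
$a{\left(g \right)} = 3 \sqrt{-10 + g}$ ($a{\left(g \right)} = 3 \sqrt{g - 10} = 3 \sqrt{-10 + g}$)
$\frac{u{\left(153,f \right)}}{a{\left(h \right)}} = - \frac{40}{3 \sqrt{-10 - 15}} = - \frac{40}{3 \sqrt{-25}} = - \frac{40}{3 \cdot 5 i} = - \frac{40}{15 i} = - 40 \left(- \frac{i}{15}\right) = \frac{8 i}{3}$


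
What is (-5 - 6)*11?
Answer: -121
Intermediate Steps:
(-5 - 6)*11 = -11*11 = -121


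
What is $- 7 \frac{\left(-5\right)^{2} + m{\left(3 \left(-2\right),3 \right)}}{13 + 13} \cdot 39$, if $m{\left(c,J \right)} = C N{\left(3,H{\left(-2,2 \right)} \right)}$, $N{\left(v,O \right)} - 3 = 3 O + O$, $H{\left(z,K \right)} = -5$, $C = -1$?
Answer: $-441$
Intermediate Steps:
$N{\left(v,O \right)} = 3 + 4 O$ ($N{\left(v,O \right)} = 3 + \left(3 O + O\right) = 3 + 4 O$)
$m{\left(c,J \right)} = 17$ ($m{\left(c,J \right)} = - (3 + 4 \left(-5\right)) = - (3 - 20) = \left(-1\right) \left(-17\right) = 17$)
$- 7 \frac{\left(-5\right)^{2} + m{\left(3 \left(-2\right),3 \right)}}{13 + 13} \cdot 39 = - 7 \frac{\left(-5\right)^{2} + 17}{13 + 13} \cdot 39 = - 7 \frac{25 + 17}{26} \cdot 39 = - 7 \cdot 42 \cdot \frac{1}{26} \cdot 39 = \left(-7\right) \frac{21}{13} \cdot 39 = \left(- \frac{147}{13}\right) 39 = -441$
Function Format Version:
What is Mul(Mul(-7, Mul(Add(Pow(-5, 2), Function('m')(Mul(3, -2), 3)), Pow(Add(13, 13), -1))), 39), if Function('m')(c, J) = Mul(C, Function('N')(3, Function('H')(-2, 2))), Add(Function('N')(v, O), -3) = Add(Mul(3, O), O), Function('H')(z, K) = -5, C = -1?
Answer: -441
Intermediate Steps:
Function('N')(v, O) = Add(3, Mul(4, O)) (Function('N')(v, O) = Add(3, Add(Mul(3, O), O)) = Add(3, Mul(4, O)))
Function('m')(c, J) = 17 (Function('m')(c, J) = Mul(-1, Add(3, Mul(4, -5))) = Mul(-1, Add(3, -20)) = Mul(-1, -17) = 17)
Mul(Mul(-7, Mul(Add(Pow(-5, 2), Function('m')(Mul(3, -2), 3)), Pow(Add(13, 13), -1))), 39) = Mul(Mul(-7, Mul(Add(Pow(-5, 2), 17), Pow(Add(13, 13), -1))), 39) = Mul(Mul(-7, Mul(Add(25, 17), Pow(26, -1))), 39) = Mul(Mul(-7, Mul(42, Rational(1, 26))), 39) = Mul(Mul(-7, Rational(21, 13)), 39) = Mul(Rational(-147, 13), 39) = -441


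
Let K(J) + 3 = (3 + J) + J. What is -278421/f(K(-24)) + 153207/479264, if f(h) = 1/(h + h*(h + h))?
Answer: -608473459223433/479264 ≈ -1.2696e+9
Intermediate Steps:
K(J) = 2*J (K(J) = -3 + ((3 + J) + J) = -3 + (3 + 2*J) = 2*J)
f(h) = 1/(h + 2*h**2) (f(h) = 1/(h + h*(2*h)) = 1/(h + 2*h**2))
-278421/f(K(-24)) + 153207/479264 = -278421/(1/(((2*(-24)))*(1 + 2*(2*(-24))))) + 153207/479264 = -278421/(1/((-48)*(1 + 2*(-48)))) + 153207*(1/479264) = -278421/((-1/(48*(1 - 96)))) + 153207/479264 = -278421/((-1/48/(-95))) + 153207/479264 = -278421/((-1/48*(-1/95))) + 153207/479264 = -278421/1/4560 + 153207/479264 = -278421*4560 + 153207/479264 = -1269599760 + 153207/479264 = -608473459223433/479264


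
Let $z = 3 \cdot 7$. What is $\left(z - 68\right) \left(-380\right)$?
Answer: $17860$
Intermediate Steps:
$z = 21$
$\left(z - 68\right) \left(-380\right) = \left(21 - 68\right) \left(-380\right) = \left(-47\right) \left(-380\right) = 17860$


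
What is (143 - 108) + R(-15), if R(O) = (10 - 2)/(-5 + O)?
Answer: 173/5 ≈ 34.600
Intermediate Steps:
R(O) = 8/(-5 + O)
(143 - 108) + R(-15) = (143 - 108) + 8/(-5 - 15) = 35 + 8/(-20) = 35 + 8*(-1/20) = 35 - 2/5 = 173/5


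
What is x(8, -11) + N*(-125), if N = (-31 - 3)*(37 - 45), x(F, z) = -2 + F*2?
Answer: -33986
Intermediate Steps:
x(F, z) = -2 + 2*F
N = 272 (N = -34*(-8) = 272)
x(8, -11) + N*(-125) = (-2 + 2*8) + 272*(-125) = (-2 + 16) - 34000 = 14 - 34000 = -33986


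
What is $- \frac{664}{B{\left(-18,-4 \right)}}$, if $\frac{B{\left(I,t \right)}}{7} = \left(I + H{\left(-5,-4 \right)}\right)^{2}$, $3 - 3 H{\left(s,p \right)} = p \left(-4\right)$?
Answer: $- \frac{5976}{31423} \approx -0.19018$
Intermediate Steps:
$H{\left(s,p \right)} = 1 + \frac{4 p}{3}$ ($H{\left(s,p \right)} = 1 - \frac{p \left(-4\right)}{3} = 1 - \frac{\left(-4\right) p}{3} = 1 + \frac{4 p}{3}$)
$B{\left(I,t \right)} = 7 \left(- \frac{13}{3} + I\right)^{2}$ ($B{\left(I,t \right)} = 7 \left(I + \left(1 + \frac{4}{3} \left(-4\right)\right)\right)^{2} = 7 \left(I + \left(1 - \frac{16}{3}\right)\right)^{2} = 7 \left(I - \frac{13}{3}\right)^{2} = 7 \left(- \frac{13}{3} + I\right)^{2}$)
$- \frac{664}{B{\left(-18,-4 \right)}} = - \frac{664}{\frac{7}{9} \left(-13 + 3 \left(-18\right)\right)^{2}} = - \frac{664}{\frac{7}{9} \left(-13 - 54\right)^{2}} = - \frac{664}{\frac{7}{9} \left(-67\right)^{2}} = - \frac{664}{\frac{7}{9} \cdot 4489} = - \frac{664}{\frac{31423}{9}} = \left(-664\right) \frac{9}{31423} = - \frac{5976}{31423}$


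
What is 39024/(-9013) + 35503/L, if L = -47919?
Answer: -2189979595/431893947 ≈ -5.0706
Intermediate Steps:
39024/(-9013) + 35503/L = 39024/(-9013) + 35503/(-47919) = 39024*(-1/9013) + 35503*(-1/47919) = -39024/9013 - 35503/47919 = -2189979595/431893947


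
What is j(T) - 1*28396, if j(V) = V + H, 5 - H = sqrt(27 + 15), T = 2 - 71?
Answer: -28460 - sqrt(42) ≈ -28466.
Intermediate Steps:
T = -69
H = 5 - sqrt(42) (H = 5 - sqrt(27 + 15) = 5 - sqrt(42) ≈ -1.4807)
j(V) = 5 + V - sqrt(42) (j(V) = V + (5 - sqrt(42)) = 5 + V - sqrt(42))
j(T) - 1*28396 = (5 - 69 - sqrt(42)) - 1*28396 = (-64 - sqrt(42)) - 28396 = -28460 - sqrt(42)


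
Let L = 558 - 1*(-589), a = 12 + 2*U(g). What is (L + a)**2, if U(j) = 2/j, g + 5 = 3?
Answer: 1338649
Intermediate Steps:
g = -2 (g = -5 + 3 = -2)
a = 10 (a = 12 + 2*(2/(-2)) = 12 + 2*(2*(-1/2)) = 12 + 2*(-1) = 12 - 2 = 10)
L = 1147 (L = 558 + 589 = 1147)
(L + a)**2 = (1147 + 10)**2 = 1157**2 = 1338649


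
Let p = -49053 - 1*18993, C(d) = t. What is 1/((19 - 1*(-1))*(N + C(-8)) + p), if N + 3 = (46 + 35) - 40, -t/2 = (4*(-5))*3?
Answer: -1/64886 ≈ -1.5412e-5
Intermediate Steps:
t = 120 (t = -2*4*(-5)*3 = -(-40)*3 = -2*(-60) = 120)
C(d) = 120
N = 38 (N = -3 + ((46 + 35) - 40) = -3 + (81 - 40) = -3 + 41 = 38)
p = -68046 (p = -49053 - 18993 = -68046)
1/((19 - 1*(-1))*(N + C(-8)) + p) = 1/((19 - 1*(-1))*(38 + 120) - 68046) = 1/((19 + 1)*158 - 68046) = 1/(20*158 - 68046) = 1/(3160 - 68046) = 1/(-64886) = -1/64886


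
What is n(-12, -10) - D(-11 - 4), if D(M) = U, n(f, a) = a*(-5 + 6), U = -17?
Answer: 7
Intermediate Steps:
n(f, a) = a (n(f, a) = a*1 = a)
D(M) = -17
n(-12, -10) - D(-11 - 4) = -10 - 1*(-17) = -10 + 17 = 7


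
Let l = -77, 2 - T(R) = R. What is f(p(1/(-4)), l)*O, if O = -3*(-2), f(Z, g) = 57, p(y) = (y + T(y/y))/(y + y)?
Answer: 342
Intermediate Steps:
T(R) = 2 - R
p(y) = (1 + y)/(2*y) (p(y) = (y + (2 - y/y))/(y + y) = (y + (2 - 1*1))/((2*y)) = (y + (2 - 1))*(1/(2*y)) = (y + 1)*(1/(2*y)) = (1 + y)*(1/(2*y)) = (1 + y)/(2*y))
O = 6
f(p(1/(-4)), l)*O = 57*6 = 342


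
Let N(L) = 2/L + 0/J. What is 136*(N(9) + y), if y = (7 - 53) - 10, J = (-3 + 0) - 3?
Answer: -68272/9 ≈ -7585.8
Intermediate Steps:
J = -6 (J = -3 - 3 = -6)
y = -56 (y = -46 - 10 = -56)
N(L) = 2/L (N(L) = 2/L + 0/(-6) = 2/L + 0*(-⅙) = 2/L + 0 = 2/L)
136*(N(9) + y) = 136*(2/9 - 56) = 136*(-502/9) = -68272/9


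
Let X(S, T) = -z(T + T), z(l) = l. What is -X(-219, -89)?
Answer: -178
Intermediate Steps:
X(S, T) = -2*T (X(S, T) = -(T + T) = -2*T)
-X(-219, -89) = -(-2)*(-89) = -1*178 = -178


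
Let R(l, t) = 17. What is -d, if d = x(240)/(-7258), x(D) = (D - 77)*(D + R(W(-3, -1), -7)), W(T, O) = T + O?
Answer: 41891/7258 ≈ 5.7717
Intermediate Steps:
W(T, O) = O + T
x(D) = (-77 + D)*(17 + D) (x(D) = (D - 77)*(D + 17) = (-77 + D)*(17 + D))
d = -41891/7258 (d = (-1309 + 240² - 60*240)/(-7258) = (-1309 + 57600 - 14400)*(-1/7258) = 41891*(-1/7258) = -41891/7258 ≈ -5.7717)
-d = -1*(-41891/7258) = 41891/7258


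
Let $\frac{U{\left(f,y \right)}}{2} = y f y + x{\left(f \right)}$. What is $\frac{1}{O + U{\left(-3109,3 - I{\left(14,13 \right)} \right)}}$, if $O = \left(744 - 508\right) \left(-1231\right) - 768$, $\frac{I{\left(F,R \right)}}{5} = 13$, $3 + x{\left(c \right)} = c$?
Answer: $- \frac{1}{24199500} \approx -4.1323 \cdot 10^{-8}$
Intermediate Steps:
$x{\left(c \right)} = -3 + c$
$I{\left(F,R \right)} = 65$ ($I{\left(F,R \right)} = 5 \cdot 13 = 65$)
$U{\left(f,y \right)} = -6 + 2 f + 2 f y^{2}$ ($U{\left(f,y \right)} = 2 \left(y f y + \left(-3 + f\right)\right) = 2 \left(f y y + \left(-3 + f\right)\right) = 2 \left(f y^{2} + \left(-3 + f\right)\right) = 2 \left(-3 + f + f y^{2}\right) = -6 + 2 f + 2 f y^{2}$)
$O = -291284$ ($O = 236 \left(-1231\right) - 768 = -290516 - 768 = -291284$)
$\frac{1}{O + U{\left(-3109,3 - I{\left(14,13 \right)} \right)}} = \frac{1}{-291284 + \left(-6 + 2 \left(-3109\right) + 2 \left(-3109\right) \left(3 - 65\right)^{2}\right)} = \frac{1}{-291284 - \left(6224 + 6218 \left(3 - 65\right)^{2}\right)} = \frac{1}{-291284 - \left(6224 + 23901992\right)} = \frac{1}{-291284 - 23908216} = \frac{1}{-24199500} = - \frac{1}{24199500}$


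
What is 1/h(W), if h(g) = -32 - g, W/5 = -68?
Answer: 1/308 ≈ 0.0032468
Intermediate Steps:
W = -340 (W = 5*(-68) = -340)
1/h(W) = 1/(-32 - 1*(-340)) = 1/(-32 + 340) = 1/308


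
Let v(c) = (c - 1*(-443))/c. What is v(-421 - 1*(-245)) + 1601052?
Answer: 281784885/176 ≈ 1.6011e+6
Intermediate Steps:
v(c) = (443 + c)/c (v(c) = (c + 443)/c = (443 + c)/c)
v(-421 - 1*(-245)) + 1601052 = (443 + (-421 - 1*(-245)))/(-421 - 1*(-245)) + 1601052 = (443 + (-421 + 245))/(-421 + 245) + 1601052 = (443 - 176)/(-176) + 1601052 = -1/176*267 + 1601052 = -267/176 + 1601052 = 281784885/176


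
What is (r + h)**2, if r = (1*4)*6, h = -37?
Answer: 169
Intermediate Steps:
r = 24 (r = 4*6 = 24)
(r + h)**2 = (24 - 37)**2 = (-13)**2 = 169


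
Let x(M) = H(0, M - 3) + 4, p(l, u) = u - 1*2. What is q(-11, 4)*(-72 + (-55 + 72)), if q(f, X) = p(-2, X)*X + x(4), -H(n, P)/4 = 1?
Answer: -440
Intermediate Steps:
p(l, u) = -2 + u (p(l, u) = u - 2 = -2 + u)
H(n, P) = -4 (H(n, P) = -4*1 = -4)
x(M) = 0 (x(M) = -4 + 4 = 0)
q(f, X) = X*(-2 + X) (q(f, X) = (-2 + X)*X + 0 = X*(-2 + X) + 0 = X*(-2 + X))
q(-11, 4)*(-72 + (-55 + 72)) = (4*(-2 + 4))*(-72 + (-55 + 72)) = (4*2)*(-72 + 17) = 8*(-55) = -440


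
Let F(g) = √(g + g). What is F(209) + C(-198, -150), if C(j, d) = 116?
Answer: 116 + √418 ≈ 136.45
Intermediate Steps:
F(g) = √2*√g (F(g) = √(2*g) = √2*√g)
F(209) + C(-198, -150) = √2*√209 + 116 = √418 + 116 = 116 + √418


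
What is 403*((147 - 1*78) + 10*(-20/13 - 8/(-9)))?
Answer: 226703/9 ≈ 25189.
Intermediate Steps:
403*((147 - 1*78) + 10*(-20/13 - 8/(-9))) = 403*((147 - 78) + 10*(-20*1/13 - 8*(-⅑))) = 403*(69 + 10*(-20/13 + 8/9)) = 403*(69 + 10*(-76/117)) = 403*(69 - 760/117) = 403*(7313/117) = 226703/9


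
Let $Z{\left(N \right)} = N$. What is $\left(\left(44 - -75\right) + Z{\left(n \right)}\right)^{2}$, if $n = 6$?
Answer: $15625$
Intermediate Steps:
$\left(\left(44 - -75\right) + Z{\left(n \right)}\right)^{2} = \left(\left(44 - -75\right) + 6\right)^{2} = \left(\left(44 + 75\right) + 6\right)^{2} = \left(119 + 6\right)^{2} = 125^{2} = 15625$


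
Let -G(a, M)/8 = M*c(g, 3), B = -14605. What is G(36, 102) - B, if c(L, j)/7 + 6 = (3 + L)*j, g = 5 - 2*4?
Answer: 48877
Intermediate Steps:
g = -3 (g = 5 - 8 = -3)
c(L, j) = -42 + 7*j*(3 + L) (c(L, j) = -42 + 7*((3 + L)*j) = -42 + 7*(j*(3 + L)) = -42 + 7*j*(3 + L))
G(a, M) = 336*M (G(a, M) = -8*M*(-42 + 21*3 + 7*(-3)*3) = -8*M*(-42 + 63 - 63) = -8*M*(-42) = -(-336)*M = 336*M)
G(36, 102) - B = 336*102 - 1*(-14605) = 34272 + 14605 = 48877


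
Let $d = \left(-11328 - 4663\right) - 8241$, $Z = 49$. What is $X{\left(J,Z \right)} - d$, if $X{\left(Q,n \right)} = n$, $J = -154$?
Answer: $24281$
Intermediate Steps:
$d = -24232$ ($d = -15991 - 8241 = -24232$)
$X{\left(J,Z \right)} - d = 49 - -24232 = 49 + 24232 = 24281$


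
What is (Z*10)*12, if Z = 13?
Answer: 1560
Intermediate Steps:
(Z*10)*12 = (13*10)*12 = 130*12 = 1560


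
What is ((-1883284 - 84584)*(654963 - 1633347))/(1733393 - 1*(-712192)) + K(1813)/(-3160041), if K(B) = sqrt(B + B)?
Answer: 33777729216/42905 - 7*sqrt(74)/3160041 ≈ 7.8727e+5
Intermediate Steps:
K(B) = sqrt(2)*sqrt(B) (K(B) = sqrt(2*B) = sqrt(2)*sqrt(B))
((-1883284 - 84584)*(654963 - 1633347))/(1733393 - 1*(-712192)) + K(1813)/(-3160041) = ((-1883284 - 84584)*(654963 - 1633347))/(1733393 - 1*(-712192)) + (sqrt(2)*sqrt(1813))/(-3160041) = (-1967868*(-978384))/(1733393 + 712192) + (sqrt(2)*(7*sqrt(37)))*(-1/3160041) = 1925330565312/2445585 + (7*sqrt(74))*(-1/3160041) = 1925330565312*(1/2445585) - 7*sqrt(74)/3160041 = 33777729216/42905 - 7*sqrt(74)/3160041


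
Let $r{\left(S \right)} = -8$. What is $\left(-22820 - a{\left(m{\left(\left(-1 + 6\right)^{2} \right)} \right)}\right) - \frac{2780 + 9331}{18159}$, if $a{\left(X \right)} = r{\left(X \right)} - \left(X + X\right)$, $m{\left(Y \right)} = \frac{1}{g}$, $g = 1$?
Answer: $- \frac{138072967}{6053} \approx -22811.0$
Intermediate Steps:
$m{\left(Y \right)} = 1$ ($m{\left(Y \right)} = 1^{-1} = 1$)
$a{\left(X \right)} = -8 - 2 X$ ($a{\left(X \right)} = -8 - \left(X + X\right) = -8 - 2 X$)
$\left(-22820 - a{\left(m{\left(\left(-1 + 6\right)^{2} \right)} \right)}\right) - \frac{2780 + 9331}{18159} = \left(-22820 - \left(-8 - 2\right)\right) - \frac{2780 + 9331}{18159} = \left(-22820 - \left(-8 - 2\right)\right) - 12111 \cdot \frac{1}{18159} = \left(-22820 - -10\right) - \frac{4037}{6053} = \left(-22820 + 10\right) - \frac{4037}{6053} = -22810 - \frac{4037}{6053} = - \frac{138072967}{6053}$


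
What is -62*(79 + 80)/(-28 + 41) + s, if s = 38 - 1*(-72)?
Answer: -8428/13 ≈ -648.31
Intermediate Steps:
s = 110 (s = 38 + 72 = 110)
-62*(79 + 80)/(-28 + 41) + s = -62*(79 + 80)/(-28 + 41) + 110 = -9858/13 + 110 = -8428/13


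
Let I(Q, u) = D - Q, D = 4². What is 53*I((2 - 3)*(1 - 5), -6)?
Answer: 636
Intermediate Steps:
D = 16
I(Q, u) = 16 - Q
53*I((2 - 3)*(1 - 5), -6) = 53*(16 - (2 - 3)*(1 - 5)) = 53*(16 - (-1)*(-4)) = 53*(16 - 1*4) = 53*(16 - 4) = 53*12 = 636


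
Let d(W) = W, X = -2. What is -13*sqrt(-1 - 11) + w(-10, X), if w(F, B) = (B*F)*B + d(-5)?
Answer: -45 - 26*I*sqrt(3) ≈ -45.0 - 45.033*I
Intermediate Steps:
w(F, B) = -5 + F*B**2 (w(F, B) = (B*F)*B - 5 = F*B**2 - 5 = -5 + F*B**2)
-13*sqrt(-1 - 11) + w(-10, X) = -13*sqrt(-1 - 11) + (-5 - 10*(-2)**2) = -26*I*sqrt(3) + (-5 - 10*4) = -26*I*sqrt(3) + (-5 - 40) = -26*I*sqrt(3) - 45 = -45 - 26*I*sqrt(3)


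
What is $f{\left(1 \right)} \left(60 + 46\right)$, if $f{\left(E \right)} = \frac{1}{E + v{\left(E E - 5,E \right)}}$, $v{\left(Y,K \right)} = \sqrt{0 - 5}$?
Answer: $\frac{53}{3} - \frac{53 i \sqrt{5}}{3} \approx 17.667 - 39.504 i$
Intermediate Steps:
$v{\left(Y,K \right)} = i \sqrt{5}$ ($v{\left(Y,K \right)} = \sqrt{-5} = i \sqrt{5}$)
$f{\left(E \right)} = \frac{1}{E + i \sqrt{5}}$
$f{\left(1 \right)} \left(60 + 46\right) = \frac{60 + 46}{1 + i \sqrt{5}} = \frac{1}{1 + i \sqrt{5}} \cdot 106 = \frac{106}{1 + i \sqrt{5}}$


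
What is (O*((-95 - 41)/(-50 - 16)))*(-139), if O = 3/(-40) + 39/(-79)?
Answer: 1415437/8690 ≈ 162.88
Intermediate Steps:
O = -1797/3160 (O = 3*(-1/40) + 39*(-1/79) = -3/40 - 39/79 = -1797/3160 ≈ -0.56867)
(O*((-95 - 41)/(-50 - 16)))*(-139) = -1797*(-95 - 41)/(3160*(-50 - 16))*(-139) = -(-30549)/(395*(-66))*(-139) = -(-30549)*(-1)/(395*66)*(-139) = -1797/3160*68/33*(-139) = -10183/8690*(-139) = 1415437/8690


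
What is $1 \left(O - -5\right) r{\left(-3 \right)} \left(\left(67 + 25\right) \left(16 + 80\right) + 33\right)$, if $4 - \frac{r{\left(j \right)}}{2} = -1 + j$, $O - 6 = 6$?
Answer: $2411280$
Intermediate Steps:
$O = 12$ ($O = 6 + 6 = 12$)
$r{\left(j \right)} = 10 - 2 j$ ($r{\left(j \right)} = 8 - 2 \left(-1 + j\right) = 8 - \left(-2 + 2 j\right) = 10 - 2 j$)
$1 \left(O - -5\right) r{\left(-3 \right)} \left(\left(67 + 25\right) \left(16 + 80\right) + 33\right) = 1 \left(12 - -5\right) \left(10 - -6\right) \left(\left(67 + 25\right) \left(16 + 80\right) + 33\right) = 1 \left(12 + 5\right) \left(10 + 6\right) \left(92 \cdot 96 + 33\right) = 1 \cdot 17 \cdot 16 \left(8832 + 33\right) = 17 \cdot 16 \cdot 8865 = 272 \cdot 8865 = 2411280$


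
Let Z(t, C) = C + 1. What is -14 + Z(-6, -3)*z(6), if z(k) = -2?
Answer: -10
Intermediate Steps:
Z(t, C) = 1 + C
-14 + Z(-6, -3)*z(6) = -14 + (1 - 3)*(-2) = -14 - 2*(-2) = -14 + 4 = -10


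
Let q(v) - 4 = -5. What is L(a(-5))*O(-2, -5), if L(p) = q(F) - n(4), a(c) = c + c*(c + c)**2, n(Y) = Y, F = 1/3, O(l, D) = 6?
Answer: -30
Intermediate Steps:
F = 1/3 ≈ 0.33333
q(v) = -1 (q(v) = 4 - 5 = -1)
a(c) = c + 4*c**3 (a(c) = c + c*(2*c)**2 = c + c*(4*c**2) = c + 4*c**3)
L(p) = -5 (L(p) = -1 - 1*4 = -1 - 4 = -5)
L(a(-5))*O(-2, -5) = -5*6 = -30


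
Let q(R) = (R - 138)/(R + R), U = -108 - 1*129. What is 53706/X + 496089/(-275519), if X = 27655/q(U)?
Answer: -31802799786/120387751531 ≈ -0.26417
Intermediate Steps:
U = -237 (U = -108 - 129 = -237)
q(R) = (-138 + R)/(2*R) (q(R) = (-138 + R)/((2*R)) = (-138 + R)*(1/(2*R)) = (-138 + R)/(2*R))
X = 873898/25 (X = 27655/(((½)*(-138 - 237)/(-237))) = 27655/(((½)*(-1/237)*(-375))) = 27655/(125/158) = 27655*(158/125) = 873898/25 ≈ 34956.)
53706/X + 496089/(-275519) = 53706/(873898/25) + 496089/(-275519) = 53706*(25/873898) + 496089*(-1/275519) = 671325/436949 - 496089/275519 = -31802799786/120387751531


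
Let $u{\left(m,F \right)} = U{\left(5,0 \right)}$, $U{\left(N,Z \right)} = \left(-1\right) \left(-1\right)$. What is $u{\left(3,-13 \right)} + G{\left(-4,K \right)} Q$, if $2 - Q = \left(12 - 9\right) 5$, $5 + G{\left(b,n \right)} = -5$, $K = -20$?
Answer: $131$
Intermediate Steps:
$U{\left(N,Z \right)} = 1$
$G{\left(b,n \right)} = -10$ ($G{\left(b,n \right)} = -5 - 5 = -10$)
$Q = -13$ ($Q = 2 - \left(12 - 9\right) 5 = 2 - 3 \cdot 5 = 2 - 15 = -13$)
$u{\left(m,F \right)} = 1$
$u{\left(3,-13 \right)} + G{\left(-4,K \right)} Q = 1 - -130 = 1 + 130 = 131$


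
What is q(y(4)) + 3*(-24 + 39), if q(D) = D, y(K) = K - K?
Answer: 45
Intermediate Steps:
y(K) = 0
q(y(4)) + 3*(-24 + 39) = 0 + 3*(-24 + 39) = 0 + 3*15 = 0 + 45 = 45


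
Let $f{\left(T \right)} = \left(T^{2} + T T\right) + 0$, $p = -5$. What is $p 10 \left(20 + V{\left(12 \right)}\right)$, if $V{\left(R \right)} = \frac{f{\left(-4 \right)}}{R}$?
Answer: $- \frac{3400}{3} \approx -1133.3$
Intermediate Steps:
$f{\left(T \right)} = 2 T^{2}$ ($f{\left(T \right)} = \left(T^{2} + T^{2}\right) + 0 = 2 T^{2} + 0 = 2 T^{2}$)
$V{\left(R \right)} = \frac{32}{R}$ ($V{\left(R \right)} = \frac{2 \left(-4\right)^{2}}{R} = \frac{2 \cdot 16}{R} = \frac{32}{R}$)
$p 10 \left(20 + V{\left(12 \right)}\right) = \left(-5\right) 10 \left(20 + \frac{32}{12}\right) = - 50 \left(20 + 32 \cdot \frac{1}{12}\right) = - 50 \left(20 + \frac{8}{3}\right) = \left(-50\right) \frac{68}{3} = - \frac{3400}{3}$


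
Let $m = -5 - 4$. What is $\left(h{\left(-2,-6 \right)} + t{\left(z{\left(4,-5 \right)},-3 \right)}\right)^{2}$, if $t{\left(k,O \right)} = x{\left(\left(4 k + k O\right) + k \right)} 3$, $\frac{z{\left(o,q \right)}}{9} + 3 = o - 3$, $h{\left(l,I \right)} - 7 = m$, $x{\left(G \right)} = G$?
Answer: $12100$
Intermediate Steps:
$m = -9$ ($m = -5 - 4 = -9$)
$h{\left(l,I \right)} = -2$ ($h{\left(l,I \right)} = 7 - 9 = -2$)
$z{\left(o,q \right)} = -54 + 9 o$ ($z{\left(o,q \right)} = -27 + 9 \left(o - 3\right) = -27 + 9 \left(-3 + o\right) = -27 + \left(-27 + 9 o\right) = -54 + 9 o$)
$t{\left(k,O \right)} = 15 k + 3 O k$ ($t{\left(k,O \right)} = \left(\left(4 k + k O\right) + k\right) 3 = \left(\left(4 k + O k\right) + k\right) 3 = \left(5 k + O k\right) 3 = 15 k + 3 O k$)
$\left(h{\left(-2,-6 \right)} + t{\left(z{\left(4,-5 \right)},-3 \right)}\right)^{2} = \left(-2 + 3 \left(-54 + 9 \cdot 4\right) \left(5 - 3\right)\right)^{2} = \left(-2 + 3 \left(-54 + 36\right) 2\right)^{2} = \left(-2 + 3 \left(-18\right) 2\right)^{2} = \left(-2 - 108\right)^{2} = \left(-110\right)^{2} = 12100$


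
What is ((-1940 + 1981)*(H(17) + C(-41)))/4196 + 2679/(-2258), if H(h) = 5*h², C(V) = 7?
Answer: 30795543/2368642 ≈ 13.001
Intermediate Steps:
((-1940 + 1981)*(H(17) + C(-41)))/4196 + 2679/(-2258) = ((-1940 + 1981)*(5*17² + 7))/4196 + 2679/(-2258) = (41*(5*289 + 7))*(1/4196) + 2679*(-1/2258) = (41*(1445 + 7))*(1/4196) - 2679/2258 = (41*1452)*(1/4196) - 2679/2258 = 59532*(1/4196) - 2679/2258 = 14883/1049 - 2679/2258 = 30795543/2368642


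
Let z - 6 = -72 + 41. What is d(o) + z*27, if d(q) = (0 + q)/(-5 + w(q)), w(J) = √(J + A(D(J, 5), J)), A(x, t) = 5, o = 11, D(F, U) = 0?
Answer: -686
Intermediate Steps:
w(J) = √(5 + J) (w(J) = √(J + 5) = √(5 + J))
d(q) = q/(-5 + √(5 + q)) (d(q) = (0 + q)/(-5 + √(5 + q)) = q/(-5 + √(5 + q)))
z = -25 (z = 6 + (-72 + 41) = 6 - 31 = -25)
d(o) + z*27 = 11/(-5 + √(5 + 11)) - 25*27 = 11/(-5 + √16) - 675 = 11/(-5 + 4) - 675 = 11/(-1) - 675 = 11*(-1) - 675 = -11 - 675 = -686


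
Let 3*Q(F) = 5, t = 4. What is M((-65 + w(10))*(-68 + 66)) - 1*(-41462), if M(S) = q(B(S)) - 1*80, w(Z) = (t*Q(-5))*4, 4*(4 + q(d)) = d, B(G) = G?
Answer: 248383/6 ≈ 41397.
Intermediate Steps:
q(d) = -4 + d/4
Q(F) = 5/3 (Q(F) = (1/3)*5 = 5/3)
w(Z) = 80/3 (w(Z) = (4*(5/3))*4 = (20/3)*4 = 80/3)
M(S) = -84 + S/4 (M(S) = (-4 + S/4) - 1*80 = (-4 + S/4) - 80 = -84 + S/4)
M((-65 + w(10))*(-68 + 66)) - 1*(-41462) = (-84 + ((-65 + 80/3)*(-68 + 66))/4) - 1*(-41462) = (-84 + (-115/3*(-2))/4) + 41462 = (-84 + (1/4)*(230/3)) + 41462 = (-84 + 115/6) + 41462 = -389/6 + 41462 = 248383/6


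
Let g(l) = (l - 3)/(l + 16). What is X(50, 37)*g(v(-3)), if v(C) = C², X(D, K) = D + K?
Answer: 522/25 ≈ 20.880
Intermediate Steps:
g(l) = (-3 + l)/(16 + l)
X(50, 37)*g(v(-3)) = (50 + 37)*((-3 + (-3)²)/(16 + (-3)²)) = 87*((-3 + 9)/(16 + 9)) = 87*(6/25) = 522/25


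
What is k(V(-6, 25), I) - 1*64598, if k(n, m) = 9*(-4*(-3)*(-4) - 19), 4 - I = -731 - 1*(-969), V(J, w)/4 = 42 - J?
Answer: -65201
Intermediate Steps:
V(J, w) = 168 - 4*J (V(J, w) = 4*(42 - J) = 168 - 4*J)
I = -234 (I = 4 - (-731 - 1*(-969)) = 4 - (-731 + 969) = 4 - 1*238 = 4 - 238 = -234)
k(n, m) = -603 (k(n, m) = 9*(12*(-4) - 19) = 9*(-48 - 19) = 9*(-67) = -603)
k(V(-6, 25), I) - 1*64598 = -603 - 1*64598 = -603 - 64598 = -65201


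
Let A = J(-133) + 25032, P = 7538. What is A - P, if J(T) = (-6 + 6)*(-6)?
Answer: 17494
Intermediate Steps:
J(T) = 0 (J(T) = 0*(-6) = 0)
A = 25032 (A = 0 + 25032 = 25032)
A - P = 25032 - 1*7538 = 25032 - 7538 = 17494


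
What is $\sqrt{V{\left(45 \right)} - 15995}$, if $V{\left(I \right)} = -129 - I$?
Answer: $i \sqrt{16169} \approx 127.16 i$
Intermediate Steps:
$\sqrt{V{\left(45 \right)} - 15995} = \sqrt{\left(-129 - 45\right) - 15995} = \sqrt{-174 - 15995} = \sqrt{-16169} = i \sqrt{16169}$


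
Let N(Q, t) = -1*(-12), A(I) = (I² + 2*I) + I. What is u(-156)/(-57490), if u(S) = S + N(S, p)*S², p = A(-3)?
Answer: -145938/28745 ≈ -5.0770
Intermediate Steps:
A(I) = I² + 3*I
p = 0 (p = -3*(3 - 3) = -3*0 = 0)
N(Q, t) = 12
u(S) = S + 12*S²
u(-156)/(-57490) = -156*(1 + 12*(-156))/(-57490) = -156*(1 - 1872)*(-1/57490) = -156*(-1871)*(-1/57490) = 291876*(-1/57490) = -145938/28745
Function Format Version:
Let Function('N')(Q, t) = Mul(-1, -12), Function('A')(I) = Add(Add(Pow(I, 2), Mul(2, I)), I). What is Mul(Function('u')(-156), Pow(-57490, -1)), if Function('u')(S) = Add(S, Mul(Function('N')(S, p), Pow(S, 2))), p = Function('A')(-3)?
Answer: Rational(-145938, 28745) ≈ -5.0770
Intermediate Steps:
Function('A')(I) = Add(Pow(I, 2), Mul(3, I))
p = 0 (p = Mul(-3, Add(3, -3)) = Mul(-3, 0) = 0)
Function('N')(Q, t) = 12
Function('u')(S) = Add(S, Mul(12, Pow(S, 2)))
Mul(Function('u')(-156), Pow(-57490, -1)) = Mul(Mul(-156, Add(1, Mul(12, -156))), Pow(-57490, -1)) = Mul(Mul(-156, Add(1, -1872)), Rational(-1, 57490)) = Mul(Mul(-156, -1871), Rational(-1, 57490)) = Mul(291876, Rational(-1, 57490)) = Rational(-145938, 28745)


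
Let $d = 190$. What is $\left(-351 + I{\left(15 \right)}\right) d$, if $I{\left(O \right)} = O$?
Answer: $-63840$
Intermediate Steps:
$\left(-351 + I{\left(15 \right)}\right) d = \left(-351 + 15\right) 190 = \left(-336\right) 190 = -63840$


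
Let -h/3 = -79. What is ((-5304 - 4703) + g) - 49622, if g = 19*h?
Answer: -55126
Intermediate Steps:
h = 237 (h = -3*(-79) = 237)
g = 4503 (g = 19*237 = 4503)
((-5304 - 4703) + g) - 49622 = ((-5304 - 4703) + 4503) - 49622 = (-10007 + 4503) - 49622 = -5504 - 49622 = -55126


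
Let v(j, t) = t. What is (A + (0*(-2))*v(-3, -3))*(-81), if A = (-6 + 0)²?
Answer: -2916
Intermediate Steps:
A = 36 (A = (-6)² = 36)
(A + (0*(-2))*v(-3, -3))*(-81) = (36 + (0*(-2))*(-3))*(-81) = (36 + 0*(-3))*(-81) = (36 + 0)*(-81) = 36*(-81) = -2916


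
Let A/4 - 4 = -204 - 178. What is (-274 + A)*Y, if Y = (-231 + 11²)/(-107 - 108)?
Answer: -39292/43 ≈ -913.77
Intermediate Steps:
A = -1512 (A = 16 + 4*(-204 - 178) = 16 + 4*(-382) = 16 - 1528 = -1512)
Y = 22/43 (Y = (-231 + 121)/(-215) = -110*(-1/215) = 22/43 ≈ 0.51163)
(-274 + A)*Y = (-274 - 1512)*(22/43) = -1786*22/43 = -39292/43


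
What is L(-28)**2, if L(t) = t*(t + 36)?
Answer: 50176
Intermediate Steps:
L(t) = t*(36 + t)
L(-28)**2 = (-28*(36 - 28))**2 = (-28*8)**2 = (-224)**2 = 50176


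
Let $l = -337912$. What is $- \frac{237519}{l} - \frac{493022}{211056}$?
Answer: $- \frac{909908125}{557174649} \approx -1.6331$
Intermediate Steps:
$- \frac{237519}{l} - \frac{493022}{211056} = - \frac{237519}{-337912} - \frac{493022}{211056} = \left(-237519\right) \left(- \frac{1}{337912}\right) - \frac{246511}{105528} = \frac{237519}{337912} - \frac{246511}{105528} = - \frac{909908125}{557174649}$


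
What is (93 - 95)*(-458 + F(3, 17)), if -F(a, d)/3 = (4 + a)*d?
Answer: 1630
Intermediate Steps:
F(a, d) = -3*d*(4 + a) (F(a, d) = -3*(4 + a)*d = -3*d*(4 + a))
(93 - 95)*(-458 + F(3, 17)) = (93 - 95)*(-458 - 3*17*(4 + 3)) = -2*(-458 - 3*17*7) = -2*(-458 - 357) = -2*(-815) = 1630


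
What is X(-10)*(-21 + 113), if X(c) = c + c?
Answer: -1840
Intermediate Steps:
X(c) = 2*c
X(-10)*(-21 + 113) = (2*(-10))*(-21 + 113) = -20*92 = -1840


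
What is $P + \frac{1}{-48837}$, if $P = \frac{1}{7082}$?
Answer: $\frac{41755}{345863634} \approx 0.00012073$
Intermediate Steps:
$P = \frac{1}{7082} \approx 0.0001412$
$P + \frac{1}{-48837} = \frac{1}{7082} + \frac{1}{-48837} = \frac{1}{7082} - \frac{1}{48837} = \frac{41755}{345863634}$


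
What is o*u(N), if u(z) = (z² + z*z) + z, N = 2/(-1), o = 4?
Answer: 24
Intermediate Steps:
N = -2 (N = 2*(-1) = -2)
u(z) = z + 2*z² (u(z) = (z² + z²) + z = 2*z² + z = z + 2*z²)
o*u(N) = 4*(-2*(1 + 2*(-2))) = 4*(-2*(1 - 4)) = 4*(-2*(-3)) = 4*6 = 24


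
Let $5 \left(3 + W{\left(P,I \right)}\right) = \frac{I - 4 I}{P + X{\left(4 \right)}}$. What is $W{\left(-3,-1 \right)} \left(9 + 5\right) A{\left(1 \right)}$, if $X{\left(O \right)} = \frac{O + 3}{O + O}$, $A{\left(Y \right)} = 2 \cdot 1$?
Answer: $- \frac{7812}{85} \approx -91.906$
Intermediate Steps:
$A{\left(Y \right)} = 2$
$X{\left(O \right)} = \frac{3 + O}{2 O}$
$W{\left(P,I \right)} = -3 - \frac{3 I}{5 \left(\frac{7}{8} + P\right)}$ ($W{\left(P,I \right)} = -3 + \frac{\left(I - 4 I\right) \frac{1}{P + \frac{3 + 4}{2 \cdot 4}}}{5} = -3 + \frac{- 3 I \frac{1}{P + \frac{1}{2} \cdot \frac{1}{4} \cdot 7}}{5} = -3 + \frac{- 3 I \frac{1}{P + \frac{7}{8}}}{5} = -3 + \frac{- 3 I \frac{1}{\frac{7}{8} + P}}{5} = -3 + \frac{\left(-3\right) I \frac{1}{\frac{7}{8} + P}}{5} = -3 - \frac{3 I}{5 \left(\frac{7}{8} + P\right)}$)
$W{\left(-3,-1 \right)} \left(9 + 5\right) A{\left(1 \right)} = \frac{3 \left(-35 - -120 - -8\right)}{5 \left(7 + 8 \left(-3\right)\right)} \left(9 + 5\right) 2 = \frac{3 \left(-35 + 120 + 8\right)}{5 \left(7 - 24\right)} 14 \cdot 2 = \frac{3}{5} \frac{1}{-17} \cdot 93 \cdot 14 \cdot 2 = \frac{3}{5} \left(- \frac{1}{17}\right) 93 \cdot 14 \cdot 2 = \left(- \frac{279}{85}\right) 14 \cdot 2 = \left(- \frac{3906}{85}\right) 2 = - \frac{7812}{85}$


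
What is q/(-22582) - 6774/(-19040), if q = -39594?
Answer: 32387151/15355760 ≈ 2.1091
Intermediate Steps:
q/(-22582) - 6774/(-19040) = -39594/(-22582) - 6774/(-19040) = -39594*(-1/22582) - 6774*(-1/19040) = 19797/11291 + 3387/9520 = 32387151/15355760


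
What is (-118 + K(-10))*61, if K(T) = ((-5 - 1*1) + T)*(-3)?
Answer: -4270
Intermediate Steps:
K(T) = 18 - 3*T (K(T) = ((-5 - 1) + T)*(-3) = (-6 + T)*(-3) = 18 - 3*T)
(-118 + K(-10))*61 = (-118 + (18 - 3*(-10)))*61 = (-118 + (18 + 30))*61 = (-118 + 48)*61 = -70*61 = -4270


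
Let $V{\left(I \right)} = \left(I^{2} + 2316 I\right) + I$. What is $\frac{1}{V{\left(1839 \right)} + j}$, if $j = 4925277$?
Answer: $\frac{1}{12568161} \approx 7.9566 \cdot 10^{-8}$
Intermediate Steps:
$V{\left(I \right)} = I^{2} + 2317 I$
$\frac{1}{V{\left(1839 \right)} + j} = \frac{1}{1839 \left(2317 + 1839\right) + 4925277} = \frac{1}{1839 \cdot 4156 + 4925277} = \frac{1}{7642884 + 4925277} = \frac{1}{12568161}$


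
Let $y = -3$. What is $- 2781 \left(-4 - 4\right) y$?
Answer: $-66744$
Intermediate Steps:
$- 2781 \left(-4 - 4\right) y = - 2781 \left(-4 - 4\right) \left(-3\right) = - 2781 \left(\left(-8\right) \left(-3\right)\right) = \left(-2781\right) 24 = -66744$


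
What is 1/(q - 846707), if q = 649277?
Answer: -1/197430 ≈ -5.0651e-6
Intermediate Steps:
1/(q - 846707) = 1/(649277 - 846707) = 1/(-197430) = -1/197430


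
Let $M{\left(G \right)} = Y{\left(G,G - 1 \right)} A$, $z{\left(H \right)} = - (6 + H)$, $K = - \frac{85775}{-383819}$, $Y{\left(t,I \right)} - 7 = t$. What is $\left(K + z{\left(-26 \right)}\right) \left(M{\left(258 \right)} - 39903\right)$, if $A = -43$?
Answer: $- \frac{398183027190}{383819} \approx -1.0374 \cdot 10^{6}$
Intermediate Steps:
$Y{\left(t,I \right)} = 7 + t$
$K = \frac{85775}{383819}$ ($K = \left(-85775\right) \left(- \frac{1}{383819}\right) = \frac{85775}{383819} \approx 0.22348$)
$z{\left(H \right)} = -6 - H$
$M{\left(G \right)} = -301 - 43 G$ ($M{\left(G \right)} = \left(7 + G\right) \left(-43\right) = -301 - 43 G$)
$\left(K + z{\left(-26 \right)}\right) \left(M{\left(258 \right)} - 39903\right) = \left(\frac{85775}{383819} - -20\right) \left(\left(-301 - 11094\right) - 39903\right) = \left(\frac{85775}{383819} + \left(-6 + 26\right)\right) \left(\left(-301 - 11094\right) - 39903\right) = \left(\frac{85775}{383819} + 20\right) \left(-11395 - 39903\right) = \frac{7762155}{383819} \left(-51298\right) = - \frac{398183027190}{383819}$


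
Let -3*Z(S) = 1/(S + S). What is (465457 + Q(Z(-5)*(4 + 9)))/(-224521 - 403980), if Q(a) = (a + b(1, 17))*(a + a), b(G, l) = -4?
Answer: -209454259/282825450 ≈ -0.74058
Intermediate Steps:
Z(S) = -1/(6*S) (Z(S) = -1/(3*(S + S)) = -1/(2*S)/3 = -1/(6*S))
Q(a) = 2*a*(-4 + a) (Q(a) = (a - 4)*(a + a) = (-4 + a)*(2*a) = 2*a*(-4 + a))
(465457 + Q(Z(-5)*(4 + 9)))/(-224521 - 403980) = (465457 + 2*((-⅙/(-5))*(4 + 9))*(-4 + (-⅙/(-5))*(4 + 9)))/(-224521 - 403980) = (465457 + 2*(-⅙*(-⅕)*13)*(-4 - ⅙*(-⅕)*13))/(-628501) = (465457 + 2*((1/30)*13)*(-4 + (1/30)*13))*(-1/628501) = (465457 + 2*(13/30)*(-4 + 13/30))*(-1/628501) = (465457 + 2*(13/30)*(-107/30))*(-1/628501) = (465457 - 1391/450)*(-1/628501) = (209454259/450)*(-1/628501) = -209454259/282825450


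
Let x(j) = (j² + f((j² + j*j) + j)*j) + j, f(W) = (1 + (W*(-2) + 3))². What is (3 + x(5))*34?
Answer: 1911242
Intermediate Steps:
f(W) = (4 - 2*W)² (f(W) = (1 + (-2*W + 3))² = (1 + (3 - 2*W))² = (4 - 2*W)²)
x(j) = j + j² + 4*j*(-2 + j + 2*j²)² (x(j) = (j² + (4*(-2 + ((j² + j*j) + j))²)*j) + j = (j² + (4*(-2 + ((j² + j²) + j))²)*j) + j = (j² + (4*(-2 + (2*j² + j))²)*j) + j = (j² + (4*(-2 + (j + 2*j²))²)*j) + j = (j² + (4*(-2 + j + 2*j²)²)*j) + j = (j² + 4*j*(-2 + j + 2*j²)²) + j = j + j² + 4*j*(-2 + j + 2*j²)²)
(3 + x(5))*34 = (3 + 5*(1 + 5 + 4*(-2 + 5*(1 + 2*5))²))*34 = (3 + 5*(1 + 5 + 4*(-2 + 5*(1 + 10))²))*34 = (3 + 5*(1 + 5 + 4*(-2 + 5*11)²))*34 = (3 + 5*(1 + 5 + 4*(-2 + 55)²))*34 = (3 + 5*(1 + 5 + 4*53²))*34 = (3 + 5*(1 + 5 + 4*2809))*34 = (3 + 5*(1 + 5 + 11236))*34 = (3 + 5*11242)*34 = (3 + 56210)*34 = 56213*34 = 1911242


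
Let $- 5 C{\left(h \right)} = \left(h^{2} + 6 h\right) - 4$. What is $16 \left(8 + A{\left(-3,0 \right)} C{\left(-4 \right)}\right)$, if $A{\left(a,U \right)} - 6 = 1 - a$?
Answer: $512$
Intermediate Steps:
$C{\left(h \right)} = \frac{4}{5} - \frac{6 h}{5} - \frac{h^{2}}{5}$ ($C{\left(h \right)} = - \frac{\left(h^{2} + 6 h\right) - 4}{5} = - \frac{-4 + h^{2} + 6 h}{5} = \frac{4}{5} - \frac{6 h}{5} - \frac{h^{2}}{5}$)
$A{\left(a,U \right)} = 7 - a$ ($A{\left(a,U \right)} = 6 - \left(-1 + a\right) = 7 - a$)
$16 \left(8 + A{\left(-3,0 \right)} C{\left(-4 \right)}\right) = 16 \left(8 + \left(7 - -3\right) \left(\frac{4}{5} - - \frac{24}{5} - \frac{\left(-4\right)^{2}}{5}\right)\right) = 16 \left(8 + \left(7 + 3\right) \left(\frac{4}{5} + \frac{24}{5} - \frac{16}{5}\right)\right) = 16 \left(8 + 10 \left(\frac{4}{5} + \frac{24}{5} - \frac{16}{5}\right)\right) = 16 \left(8 + 10 \cdot \frac{12}{5}\right) = 16 \left(8 + 24\right) = 16 \cdot 32 = 512$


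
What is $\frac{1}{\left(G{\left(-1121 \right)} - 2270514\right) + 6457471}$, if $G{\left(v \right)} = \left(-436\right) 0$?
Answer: $\frac{1}{4186957} \approx 2.3884 \cdot 10^{-7}$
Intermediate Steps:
$G{\left(v \right)} = 0$
$\frac{1}{\left(G{\left(-1121 \right)} - 2270514\right) + 6457471} = \frac{1}{\left(0 - 2270514\right) + 6457471} = \frac{1}{-2270514 + 6457471} = \frac{1}{4186957}$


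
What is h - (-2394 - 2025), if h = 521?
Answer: 4940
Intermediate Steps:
h - (-2394 - 2025) = 521 - (-2394 - 2025) = 521 - 1*(-4419) = 521 + 4419 = 4940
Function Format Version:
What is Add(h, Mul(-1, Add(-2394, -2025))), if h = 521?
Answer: 4940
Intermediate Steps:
Add(h, Mul(-1, Add(-2394, -2025))) = Add(521, Mul(-1, Add(-2394, -2025))) = Add(521, Mul(-1, -4419)) = Add(521, 4419) = 4940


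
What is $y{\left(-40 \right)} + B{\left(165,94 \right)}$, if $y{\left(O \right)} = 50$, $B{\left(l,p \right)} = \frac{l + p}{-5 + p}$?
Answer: $\frac{4709}{89} \approx 52.91$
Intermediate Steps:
$B{\left(l,p \right)} = \frac{l + p}{-5 + p}$
$y{\left(-40 \right)} + B{\left(165,94 \right)} = 50 + \frac{165 + 94}{-5 + 94} = 50 + \frac{1}{89} \cdot 259 = 50 + \frac{259}{89} = \frac{4709}{89}$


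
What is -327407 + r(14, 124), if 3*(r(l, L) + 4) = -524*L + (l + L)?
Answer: -1047071/3 ≈ -3.4902e+5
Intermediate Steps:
r(l, L) = -4 - 523*L/3 + l/3 (r(l, L) = -4 + (-524*L + (l + L))/3 = -4 + (-524*L + (L + l))/3 = -4 + (l - 523*L)/3 = -4 + (-523*L/3 + l/3) = -4 - 523*L/3 + l/3)
-327407 + r(14, 124) = -327407 + (-4 - 523/3*124 + (⅓)*14) = -327407 + (-4 - 64852/3 + 14/3) = -327407 - 64850/3 = -1047071/3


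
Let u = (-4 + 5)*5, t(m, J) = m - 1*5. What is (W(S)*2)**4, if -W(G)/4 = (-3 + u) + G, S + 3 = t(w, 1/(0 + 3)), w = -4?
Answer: 40960000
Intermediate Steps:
t(m, J) = -5 + m (t(m, J) = m - 5 = -5 + m)
S = -12 (S = -3 + (-5 - 4) = -3 - 9 = -12)
u = 5 (u = 1*5 = 5)
W(G) = -8 - 4*G (W(G) = -4*((-3 + 5) + G) = -4*(2 + G) = -8 - 4*G)
(W(S)*2)**4 = ((-8 - 4*(-12))*2)**4 = ((-8 + 48)*2)**4 = (40*2)**4 = 80**4 = 40960000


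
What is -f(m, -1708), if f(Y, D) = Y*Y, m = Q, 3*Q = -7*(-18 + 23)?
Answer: -1225/9 ≈ -136.11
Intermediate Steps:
Q = -35/3 (Q = (-7*(-18 + 23))/3 = (-7*5)/3 = (⅓)*(-35) = -35/3 ≈ -11.667)
m = -35/3 ≈ -11.667
f(Y, D) = Y²
-f(m, -1708) = -(-35/3)² = -1*1225/9 = -1225/9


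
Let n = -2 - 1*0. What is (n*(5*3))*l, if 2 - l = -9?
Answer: -330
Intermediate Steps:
l = 11 (l = 2 - 1*(-9) = 2 + 9 = 11)
n = -2 (n = -2 + 0 = -2)
(n*(5*3))*l = -10*3*11 = -2*15*11 = -30*11 = -330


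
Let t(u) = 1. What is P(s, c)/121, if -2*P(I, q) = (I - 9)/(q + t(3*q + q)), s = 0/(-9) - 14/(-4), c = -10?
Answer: -1/396 ≈ -0.0025253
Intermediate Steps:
s = 7/2 (s = 0*(-⅑) - 14*(-¼) = 0 + 7/2 = 7/2 ≈ 3.5000)
P(I, q) = -(-9 + I)/(2*(1 + q)) (P(I, q) = -(I - 9)/(2*(q + 1)) = -(-9 + I)/(2*(1 + q)))
P(s, c)/121 = ((9 - 1*7/2)/(2*(1 - 10)))/121 = ((½)*(9 - 7/2)/(-9))*(1/121) = ((½)*(-⅑)*(11/2))*(1/121) = -11/36*1/121 = -1/396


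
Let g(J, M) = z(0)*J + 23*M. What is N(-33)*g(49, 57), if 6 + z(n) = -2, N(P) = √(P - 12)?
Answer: 2757*I*√5 ≈ 6164.8*I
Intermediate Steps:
N(P) = √(-12 + P)
z(n) = -8 (z(n) = -6 - 2 = -8)
g(J, M) = -8*J + 23*M
N(-33)*g(49, 57) = √(-12 - 33)*(-8*49 + 23*57) = √(-45)*(-392 + 1311) = (3*I*√5)*919 = 2757*I*√5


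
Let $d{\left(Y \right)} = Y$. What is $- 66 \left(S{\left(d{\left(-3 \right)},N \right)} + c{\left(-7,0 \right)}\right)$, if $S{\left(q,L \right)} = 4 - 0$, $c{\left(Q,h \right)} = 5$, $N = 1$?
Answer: $-594$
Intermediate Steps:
$S{\left(q,L \right)} = 4$ ($S{\left(q,L \right)} = 4 + 0 = 4$)
$- 66 \left(S{\left(d{\left(-3 \right)},N \right)} + c{\left(-7,0 \right)}\right) = - 66 \left(4 + 5\right) = \left(-66\right) 9 = -594$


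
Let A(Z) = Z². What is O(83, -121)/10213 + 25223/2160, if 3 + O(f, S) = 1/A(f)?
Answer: 1774578977051/151971891120 ≈ 11.677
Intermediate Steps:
O(f, S) = -3 + f⁻² (O(f, S) = -3 + 1/(f²) = -3 + f⁻²)
O(83, -121)/10213 + 25223/2160 = (-3 + 83⁻²)/10213 + 25223/2160 = (-3 + 1/6889)*(1/10213) + 25223*(1/2160) = -20666/6889*1/10213 + 25223/2160 = -20666/70357357 + 25223/2160 = 1774578977051/151971891120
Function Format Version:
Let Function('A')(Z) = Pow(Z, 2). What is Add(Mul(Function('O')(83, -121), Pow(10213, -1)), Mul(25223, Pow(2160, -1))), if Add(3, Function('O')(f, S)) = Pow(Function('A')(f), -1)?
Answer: Rational(1774578977051, 151971891120) ≈ 11.677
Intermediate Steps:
Function('O')(f, S) = Add(-3, Pow(f, -2)) (Function('O')(f, S) = Add(-3, Pow(Pow(f, 2), -1)) = Add(-3, Pow(f, -2)))
Add(Mul(Function('O')(83, -121), Pow(10213, -1)), Mul(25223, Pow(2160, -1))) = Add(Mul(Add(-3, Pow(83, -2)), Pow(10213, -1)), Mul(25223, Pow(2160, -1))) = Add(Mul(Add(-3, Rational(1, 6889)), Rational(1, 10213)), Mul(25223, Rational(1, 2160))) = Add(Mul(Rational(-20666, 6889), Rational(1, 10213)), Rational(25223, 2160)) = Add(Rational(-20666, 70357357), Rational(25223, 2160)) = Rational(1774578977051, 151971891120)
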